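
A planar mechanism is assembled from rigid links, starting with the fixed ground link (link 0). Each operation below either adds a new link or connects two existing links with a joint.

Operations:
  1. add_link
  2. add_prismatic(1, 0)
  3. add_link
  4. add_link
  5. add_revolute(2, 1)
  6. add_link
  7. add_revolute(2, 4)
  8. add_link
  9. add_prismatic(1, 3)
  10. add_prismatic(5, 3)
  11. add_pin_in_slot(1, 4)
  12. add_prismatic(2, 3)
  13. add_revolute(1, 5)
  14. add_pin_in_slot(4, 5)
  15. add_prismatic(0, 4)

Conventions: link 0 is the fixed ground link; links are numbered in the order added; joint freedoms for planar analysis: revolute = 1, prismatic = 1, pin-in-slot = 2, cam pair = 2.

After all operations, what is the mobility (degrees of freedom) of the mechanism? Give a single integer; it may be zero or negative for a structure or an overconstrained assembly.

link 0 = ground. State L|J1|J2 = 1|0|0
+link1  2|0|0
P(1,0) f=1→J1  2|1|0
+link2  3|1|0
+link3  4|1|0
R(2,1) f=1→J1  4|2|0
+link4  5|2|0
R(2,4) f=1→J1  5|3|0
+link5  6|3|0
P(1,3) f=1→J1  6|4|0
P(5,3) f=1→J1  6|5|0
PS(1,4) f=2→J2  6|5|1
P(2,3) f=1→J1  6|6|1
R(1,5) f=1→J1  6|7|1
PS(4,5) f=2→J2  6|7|2
P(0,4) f=1→J1  6|8|2
M = 3(6−1)−2·8−2 = 15−16−2 = -3

M = -3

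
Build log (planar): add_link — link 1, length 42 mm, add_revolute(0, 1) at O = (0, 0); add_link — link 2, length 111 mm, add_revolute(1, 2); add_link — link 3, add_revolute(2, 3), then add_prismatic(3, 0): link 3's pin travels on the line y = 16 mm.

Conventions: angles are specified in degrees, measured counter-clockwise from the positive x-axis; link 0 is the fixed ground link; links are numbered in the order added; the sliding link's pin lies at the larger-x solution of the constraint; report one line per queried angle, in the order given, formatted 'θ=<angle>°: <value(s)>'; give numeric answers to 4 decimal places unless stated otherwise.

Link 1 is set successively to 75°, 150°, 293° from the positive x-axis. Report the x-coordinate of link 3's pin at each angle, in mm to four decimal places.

geometry: r = 42 mm, L = 111 mm, e = 16 mm
θ=75°: crank pin P = (r cos θ, r sin θ) = (10.870400, 40.568885)
θ=75°: h = r sin θ − e = 40.568885 − 16 = 24.568885
θ=75°: x = r cos θ + √(L² − h²) = 10.870400 + 108.246801 = 119.117201
θ=150°: crank pin P = (r cos θ, r sin θ) = (-36.373067, 21.000000)
θ=150°: h = r sin θ − e = 21.000000 − 16 = 5.000000
θ=150°: x = r cos θ + √(L² − h²) = -36.373067 + 110.887330 = 74.514263
θ=293°: crank pin P = (r cos θ, r sin θ) = (16.410707, -38.661204)
θ=293°: h = r sin θ − e = -38.661204 − 16 = -54.661204
θ=293°: x = r cos θ + √(L² − h²) = 16.410707 + 96.608244 = 113.018951

θ=75°: 119.1172
θ=150°: 74.5143
θ=293°: 113.0190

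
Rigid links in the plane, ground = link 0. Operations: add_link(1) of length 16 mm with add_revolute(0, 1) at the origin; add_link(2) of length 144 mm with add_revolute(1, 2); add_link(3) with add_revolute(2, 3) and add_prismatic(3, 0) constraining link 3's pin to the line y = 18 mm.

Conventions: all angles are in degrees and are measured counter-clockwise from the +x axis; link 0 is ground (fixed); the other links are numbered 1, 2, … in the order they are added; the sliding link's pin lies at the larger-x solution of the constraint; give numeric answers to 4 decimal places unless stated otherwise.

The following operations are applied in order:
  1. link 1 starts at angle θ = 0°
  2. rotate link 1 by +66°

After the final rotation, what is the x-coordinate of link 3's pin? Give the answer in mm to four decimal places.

geometry: r = 16 mm, L = 144 mm, e = 18 mm; θ starts at 0°
rotate link 1 by +66°: θ ← 0° +66° = 66°
crank pin P = (r cos θ, r sin θ) = (6.507786, 14.616727)
h = r sin θ − e = 14.616727 − 18 = -3.383273
x = r cos θ + √(L² − h²) = 6.507786 + 143.960250 = 150.468036

150.4680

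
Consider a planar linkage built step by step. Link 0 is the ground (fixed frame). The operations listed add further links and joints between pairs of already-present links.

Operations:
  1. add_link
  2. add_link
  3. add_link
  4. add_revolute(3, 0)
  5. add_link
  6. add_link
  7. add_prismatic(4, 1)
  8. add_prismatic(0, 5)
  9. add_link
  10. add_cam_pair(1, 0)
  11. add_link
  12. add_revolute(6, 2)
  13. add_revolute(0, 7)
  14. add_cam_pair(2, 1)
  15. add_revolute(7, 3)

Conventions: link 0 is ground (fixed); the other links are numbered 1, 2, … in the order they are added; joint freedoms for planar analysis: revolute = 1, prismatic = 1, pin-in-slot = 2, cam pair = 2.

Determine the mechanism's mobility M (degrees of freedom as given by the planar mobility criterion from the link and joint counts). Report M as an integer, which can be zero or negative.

(L,J1,J2)=(1,0,0); link0 fixed
link1: (2,0,0)
link2: (3,0,0)
link3: (4,0,0)
R 3-0 [J1]: (4,1,0)
link4: (5,1,0)
link5: (6,1,0)
P 4-1 [J1]: (6,2,0)
P 0-5 [J1]: (6,3,0)
link6: (7,3,0)
C 1-0 [J2]: (7,3,1)
link7: (8,3,1)
R 6-2 [J1]: (8,4,1)
R 0-7 [J1]: (8,5,1)
C 2-1 [J2]: (8,5,2)
R 7-3 [J1]: (8,6,2)
Grübler: 3·7 − 2·6 − 2 = 7

M = 7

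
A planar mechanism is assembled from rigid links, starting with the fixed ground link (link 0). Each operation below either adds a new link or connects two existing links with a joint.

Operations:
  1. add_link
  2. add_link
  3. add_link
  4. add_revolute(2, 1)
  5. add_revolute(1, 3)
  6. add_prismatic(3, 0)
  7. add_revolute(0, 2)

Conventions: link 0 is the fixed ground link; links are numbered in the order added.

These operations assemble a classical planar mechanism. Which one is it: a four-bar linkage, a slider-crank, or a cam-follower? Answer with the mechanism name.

links: 4 (incl. ground); joints: 3 revolute, 1 prismatic, 0 higher (cam) pair, forming one closed loop
4 links, 3 revolutes + 1 prismatic in one loop → slider-crank

slider-crank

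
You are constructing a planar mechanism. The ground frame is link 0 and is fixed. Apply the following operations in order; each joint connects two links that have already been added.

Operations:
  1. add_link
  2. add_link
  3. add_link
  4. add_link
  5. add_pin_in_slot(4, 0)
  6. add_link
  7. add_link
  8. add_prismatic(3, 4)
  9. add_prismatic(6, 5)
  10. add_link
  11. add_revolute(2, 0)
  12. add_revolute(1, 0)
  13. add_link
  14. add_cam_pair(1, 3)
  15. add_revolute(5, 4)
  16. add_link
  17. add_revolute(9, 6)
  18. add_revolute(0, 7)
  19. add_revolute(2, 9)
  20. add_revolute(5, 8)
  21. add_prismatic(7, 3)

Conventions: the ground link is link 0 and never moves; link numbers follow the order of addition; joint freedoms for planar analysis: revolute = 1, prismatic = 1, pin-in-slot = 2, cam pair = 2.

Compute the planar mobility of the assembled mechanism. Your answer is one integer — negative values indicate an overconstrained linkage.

L=1 J1=0 J2=0
add link → L=2 J1=0 J2=0
add link → L=3 J1=0 J2=0
add link → L=4 J1=0 J2=0
add link → L=5 J1=0 J2=0
PS@4,0 dof=2 J2 → L=5 J1=0 J2=1
add link → L=6 J1=0 J2=1
add link → L=7 J1=0 J2=1
P@3,4 dof=1 J1 → L=7 J1=1 J2=1
P@6,5 dof=1 J1 → L=7 J1=2 J2=1
add link → L=8 J1=2 J2=1
R@2,0 dof=1 J1 → L=8 J1=3 J2=1
R@1,0 dof=1 J1 → L=8 J1=4 J2=1
add link → L=9 J1=4 J2=1
C@1,3 dof=2 J2 → L=9 J1=4 J2=2
R@5,4 dof=1 J1 → L=9 J1=5 J2=2
add link → L=10 J1=5 J2=2
R@9,6 dof=1 J1 → L=10 J1=6 J2=2
R@0,7 dof=1 J1 → L=10 J1=7 J2=2
R@2,9 dof=1 J1 → L=10 J1=8 J2=2
R@5,8 dof=1 J1 → L=10 J1=9 J2=2
P@7,3 dof=1 J1 → L=10 J1=10 J2=2
M=3(L−1)−2J1−J2=3·9−2·10−2=5

M = 5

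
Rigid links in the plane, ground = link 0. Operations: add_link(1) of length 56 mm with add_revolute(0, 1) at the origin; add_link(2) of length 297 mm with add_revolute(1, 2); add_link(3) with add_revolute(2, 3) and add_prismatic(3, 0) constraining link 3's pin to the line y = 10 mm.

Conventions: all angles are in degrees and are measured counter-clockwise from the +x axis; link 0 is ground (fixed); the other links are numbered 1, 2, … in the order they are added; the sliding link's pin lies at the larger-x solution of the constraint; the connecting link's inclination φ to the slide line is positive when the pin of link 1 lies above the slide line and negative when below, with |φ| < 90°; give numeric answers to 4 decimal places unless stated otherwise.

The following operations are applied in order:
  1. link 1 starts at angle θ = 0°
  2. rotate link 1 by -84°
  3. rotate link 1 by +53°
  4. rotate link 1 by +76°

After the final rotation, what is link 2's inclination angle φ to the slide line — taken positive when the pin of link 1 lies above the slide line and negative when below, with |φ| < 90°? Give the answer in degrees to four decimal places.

geometry: r = 56 mm, L = 297 mm, e = 10 mm; θ starts at 0°
rotate link 1 by -84°: θ ← 0° -84° = -84°
rotate link 1 by +53°: θ ← -84° +53° = -31°
rotate link 1 by +76°: θ ← -31° +76° = 45°
h = r sin θ − e = 39.597980 − 10 = 29.597980
sin φ = h / L = 29.597980 / 297 = 0.09965650
φ = arcsin(0.09965650) = 5.719390°

5.7194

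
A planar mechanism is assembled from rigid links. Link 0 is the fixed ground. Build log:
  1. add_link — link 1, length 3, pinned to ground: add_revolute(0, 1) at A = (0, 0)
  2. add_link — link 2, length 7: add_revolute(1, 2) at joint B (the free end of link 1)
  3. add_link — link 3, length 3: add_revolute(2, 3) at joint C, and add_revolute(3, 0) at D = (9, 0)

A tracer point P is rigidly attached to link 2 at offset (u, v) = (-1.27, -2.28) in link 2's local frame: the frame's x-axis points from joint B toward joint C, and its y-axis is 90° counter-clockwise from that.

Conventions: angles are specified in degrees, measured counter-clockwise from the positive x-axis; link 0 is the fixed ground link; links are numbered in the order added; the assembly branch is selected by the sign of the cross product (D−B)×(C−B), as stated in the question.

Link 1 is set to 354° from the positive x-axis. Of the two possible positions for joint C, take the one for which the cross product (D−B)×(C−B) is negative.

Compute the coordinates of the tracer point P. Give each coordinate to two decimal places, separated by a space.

A=(0,0), D=(9.00,0)
B = A + 3.00·(cos354°, sin354°) = (2.9836, -0.3136)
|BD| = 6.0246
circle(B,7.00) ∩ circle(D,3.00): a=6.3320, h=2.9842
  candidates: C₊=(9.1517,2.9962) cross=17.979; C₋=(9.4623,-2.9642) cross=-17.979
  branch - wants cross < 0 → take C=(9.4623,-2.9642) (cross=-17.979)
ex = (C−B)/|BC| = (0.9255,-0.3787); ey = (0.3787,0.9255)
P = B + -1.27·ex + -2.28·ey = (0.9448,-1.9429)

0.94 -1.94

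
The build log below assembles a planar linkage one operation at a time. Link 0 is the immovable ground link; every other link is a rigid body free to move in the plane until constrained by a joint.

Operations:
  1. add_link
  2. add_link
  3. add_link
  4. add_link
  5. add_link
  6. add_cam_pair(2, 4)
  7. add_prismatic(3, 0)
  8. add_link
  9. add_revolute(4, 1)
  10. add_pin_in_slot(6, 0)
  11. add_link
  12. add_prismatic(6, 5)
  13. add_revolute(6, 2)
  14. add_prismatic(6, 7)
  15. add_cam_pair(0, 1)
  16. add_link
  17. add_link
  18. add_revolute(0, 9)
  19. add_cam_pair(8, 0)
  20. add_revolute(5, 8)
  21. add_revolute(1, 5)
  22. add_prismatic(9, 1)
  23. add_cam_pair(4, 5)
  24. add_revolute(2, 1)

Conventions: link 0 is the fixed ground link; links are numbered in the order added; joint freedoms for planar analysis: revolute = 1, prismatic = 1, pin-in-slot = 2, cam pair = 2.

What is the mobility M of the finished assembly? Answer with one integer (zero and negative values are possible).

(L,J1,J2)=(1,0,0); link0 fixed
link1: (2,0,0)
link2: (3,0,0)
link3: (4,0,0)
link4: (5,0,0)
link5: (6,0,0)
C 2-4 [J2]: (6,0,1)
P 3-0 [J1]: (6,1,1)
link6: (7,1,1)
R 4-1 [J1]: (7,2,1)
PS 6-0 [J2]: (7,2,2)
link7: (8,2,2)
P 6-5 [J1]: (8,3,2)
R 6-2 [J1]: (8,4,2)
P 6-7 [J1]: (8,5,2)
C 0-1 [J2]: (8,5,3)
link8: (9,5,3)
link9: (10,5,3)
R 0-9 [J1]: (10,6,3)
C 8-0 [J2]: (10,6,4)
R 5-8 [J1]: (10,7,4)
R 1-5 [J1]: (10,8,4)
P 9-1 [J1]: (10,9,4)
C 4-5 [J2]: (10,9,5)
R 2-1 [J1]: (10,10,5)
Grübler: 3·9 − 2·10 − 5 = 2

M = 2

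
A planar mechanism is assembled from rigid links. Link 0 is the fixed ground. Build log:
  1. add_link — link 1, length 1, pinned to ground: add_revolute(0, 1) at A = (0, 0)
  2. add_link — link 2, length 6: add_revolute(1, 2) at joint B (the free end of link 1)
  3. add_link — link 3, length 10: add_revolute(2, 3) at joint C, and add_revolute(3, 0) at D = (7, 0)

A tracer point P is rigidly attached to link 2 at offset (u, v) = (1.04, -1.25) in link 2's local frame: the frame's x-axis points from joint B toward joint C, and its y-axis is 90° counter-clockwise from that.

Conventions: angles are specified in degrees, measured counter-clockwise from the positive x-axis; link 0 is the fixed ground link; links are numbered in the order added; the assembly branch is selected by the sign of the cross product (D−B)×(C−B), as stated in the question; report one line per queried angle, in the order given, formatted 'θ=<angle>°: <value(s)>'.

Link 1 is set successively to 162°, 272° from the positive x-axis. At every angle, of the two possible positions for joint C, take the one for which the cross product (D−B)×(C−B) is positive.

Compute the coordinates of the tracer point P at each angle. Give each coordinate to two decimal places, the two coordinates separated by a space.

A=(0,0), D=(7.00,0)
θ=162°: B = A + 1.00·(cos162°, sin162°) = (-0.9511, 0.3090)
θ=162°: |BD| = 7.9571
θ=162°: circle(B,6.00) ∩ circle(D,10.00): a=-0.0431, h=5.9998
θ=162°:   candidates: C₊=(-0.7611,6.3060) cross=47.741; C₋=(-1.2271,-5.6846) cross=-47.741
θ=162°:   branch + wants cross > 0 → take C=(-0.7611,6.3060) (cross=47.741)
θ=162°: ex = (C−B)/|BC| = (0.0317,0.9995); ey = (-0.9995,0.0317)
θ=162°: P = B + 1.04·ex + -1.25·ey = (0.3312,1.3089)
θ=272°: B = A + 1.00·(cos272°, sin272°) = (0.0349, -0.9994)
θ=272°: |BD| = 7.0364
θ=272°: circle(B,6.00) ∩ circle(D,10.00): a=-1.0295, h=5.9110
θ=272°:   candidates: C₊=(-1.8238,4.7055) cross=41.592; C₋=(-0.1447,-6.9967) cross=-41.592
θ=272°:   branch + wants cross > 0 → take C=(-1.8238,4.7055) (cross=41.592)
θ=272°: ex = (C−B)/|BC| = (-0.3098,0.9508); ey = (-0.9508,-0.3098)
θ=272°: P = B + 1.04·ex + -1.25·ey = (0.9012,0.3767)

θ=162°: 0.33 1.31
θ=272°: 0.90 0.38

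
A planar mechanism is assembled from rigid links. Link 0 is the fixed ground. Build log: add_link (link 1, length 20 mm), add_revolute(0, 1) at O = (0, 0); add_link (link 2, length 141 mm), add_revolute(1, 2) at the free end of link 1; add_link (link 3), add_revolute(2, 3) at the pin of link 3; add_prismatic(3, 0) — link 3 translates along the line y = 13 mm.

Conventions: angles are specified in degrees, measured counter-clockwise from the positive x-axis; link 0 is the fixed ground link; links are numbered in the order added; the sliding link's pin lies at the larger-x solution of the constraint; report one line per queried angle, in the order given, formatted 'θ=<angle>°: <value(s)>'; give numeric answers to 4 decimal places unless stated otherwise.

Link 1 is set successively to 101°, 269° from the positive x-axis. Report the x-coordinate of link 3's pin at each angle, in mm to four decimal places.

geometry: r = 20 mm, L = 141 mm, e = 13 mm
θ=101°: crank pin P = (r cos θ, r sin θ) = (-3.816180, 19.632544)
θ=101°: h = r sin θ − e = 19.632544 − 13 = 6.632544
θ=101°: x = r cos θ + √(L² − h²) = -3.816180 + 140.843918 = 137.027739
θ=269°: crank pin P = (r cos θ, r sin θ) = (-0.349048, -19.996954)
θ=269°: h = r sin θ − e = -19.996954 − 13 = -32.996954
θ=269°: x = r cos θ + √(L² − h²) = -0.349048 + 137.084649 = 136.735601

θ=101°: 137.0277
θ=269°: 136.7356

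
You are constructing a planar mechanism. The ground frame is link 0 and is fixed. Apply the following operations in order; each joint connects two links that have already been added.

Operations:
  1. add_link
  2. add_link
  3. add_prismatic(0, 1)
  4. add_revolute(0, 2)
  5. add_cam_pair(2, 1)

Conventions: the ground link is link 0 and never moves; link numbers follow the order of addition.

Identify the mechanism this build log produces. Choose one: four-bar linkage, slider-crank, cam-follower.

links: 3 (incl. ground); joints: 1 revolute, 1 prismatic, 1 higher (cam) pair, forming one closed loop
3 links, revolute + prismatic + higher pair in one loop → cam-follower

cam-follower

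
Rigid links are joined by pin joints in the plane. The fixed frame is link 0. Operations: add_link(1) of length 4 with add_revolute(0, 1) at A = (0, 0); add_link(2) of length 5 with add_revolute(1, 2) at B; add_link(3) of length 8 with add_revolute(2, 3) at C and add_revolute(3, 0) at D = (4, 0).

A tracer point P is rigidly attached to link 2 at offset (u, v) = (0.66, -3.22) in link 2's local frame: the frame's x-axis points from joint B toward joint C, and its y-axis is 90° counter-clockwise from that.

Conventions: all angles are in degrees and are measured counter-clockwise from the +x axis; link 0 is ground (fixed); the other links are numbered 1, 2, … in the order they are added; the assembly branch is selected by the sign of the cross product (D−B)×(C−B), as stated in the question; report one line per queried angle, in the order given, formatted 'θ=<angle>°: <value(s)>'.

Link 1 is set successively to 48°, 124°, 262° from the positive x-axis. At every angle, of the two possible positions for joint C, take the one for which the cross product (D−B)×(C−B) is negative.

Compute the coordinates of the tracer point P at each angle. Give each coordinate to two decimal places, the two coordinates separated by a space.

A=(0,0), D=(4.00,0)
θ=48°: B = A + 4.00·(cos48°, sin48°) = (2.6765, 2.9726)
θ=48°: |BD| = 3.2539
θ=48°: circle(B,5.00) ∩ circle(D,8.00): a=-4.3659, h=2.4370
θ=48°:   candidates: C₊=(3.1271,7.9522) cross=7.930; C₋=(-1.3256,5.9698) cross=-7.930
θ=48°:   branch - wants cross < 0 → take C=(-1.3256,5.9698) (cross=-7.930)
θ=48°: ex = (C−B)/|BC| = (-0.8004,0.5994); ey = (-0.5994,-0.8004)
θ=48°: P = B + 0.66·ex + -3.22·ey = (4.0784,5.9456)
θ=124°: B = A + 4.00·(cos124°, sin124°) = (-2.2368, 3.3162)
θ=124°: |BD| = 7.0636
θ=124°: circle(B,5.00) ∩ circle(D,8.00): a=0.7712, h=4.9402
θ=124°:   candidates: C₊=(0.7634,7.3160) cross=34.895; C₋=(-3.8752,-1.4078) cross=-34.895
θ=124°:   branch - wants cross < 0 → take C=(-3.8752,-1.4078) (cross=-34.895)
θ=124°: ex = (C−B)/|BC| = (-0.3277,-0.9448); ey = (0.9448,-0.3277)
θ=124°: P = B + 0.66·ex + -3.22·ey = (-5.4953,3.7477)
θ=262°: B = A + 4.00·(cos262°, sin262°) = (-0.5567, -3.9611)
θ=262°: |BD| = 6.0377
θ=262°: circle(B,5.00) ∩ circle(D,8.00): a=-0.2109, h=4.9956
θ=262°:   candidates: C₊=(-3.9932,-0.3292) cross=30.162; C₋=(2.5615,-7.8696) cross=-30.162
θ=262°:   branch - wants cross < 0 → take C=(2.5615,-7.8696) (cross=-30.162)
θ=262°: ex = (C−B)/|BC| = (0.6236,-0.7817); ey = (0.7817,0.6236)
θ=262°: P = B + 0.66·ex + -3.22·ey = (-2.6622,-6.4851)

θ=48°: 4.08 5.95
θ=124°: -5.50 3.75
θ=262°: -2.66 -6.49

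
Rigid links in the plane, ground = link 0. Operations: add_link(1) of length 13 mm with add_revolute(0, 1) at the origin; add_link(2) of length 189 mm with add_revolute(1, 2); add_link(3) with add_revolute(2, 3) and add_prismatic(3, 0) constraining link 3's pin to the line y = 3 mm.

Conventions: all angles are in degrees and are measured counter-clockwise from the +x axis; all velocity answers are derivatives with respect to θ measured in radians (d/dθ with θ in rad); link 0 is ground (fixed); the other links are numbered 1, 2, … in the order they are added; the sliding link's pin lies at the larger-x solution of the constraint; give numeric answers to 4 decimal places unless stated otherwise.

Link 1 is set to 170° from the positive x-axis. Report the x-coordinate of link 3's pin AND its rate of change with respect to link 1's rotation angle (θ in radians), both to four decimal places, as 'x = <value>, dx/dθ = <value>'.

geometry: r = 13 mm, L = 189 mm, e = 3 mm
crank pin P = (r cos θ, r sin θ) = (-12.802501, 2.257426)
h = r sin θ − e = 2.257426 − 3 = -0.742574
x = r cos θ + √(L² − h²) = -12.802501 + 188.998541 = 176.196040
dx/dθ = −r sin θ − h·r cos θ/√(L² − h²) (θ in radians; h = -0.742574) = -2.307727

x = 176.1960, dx/dθ = -2.3077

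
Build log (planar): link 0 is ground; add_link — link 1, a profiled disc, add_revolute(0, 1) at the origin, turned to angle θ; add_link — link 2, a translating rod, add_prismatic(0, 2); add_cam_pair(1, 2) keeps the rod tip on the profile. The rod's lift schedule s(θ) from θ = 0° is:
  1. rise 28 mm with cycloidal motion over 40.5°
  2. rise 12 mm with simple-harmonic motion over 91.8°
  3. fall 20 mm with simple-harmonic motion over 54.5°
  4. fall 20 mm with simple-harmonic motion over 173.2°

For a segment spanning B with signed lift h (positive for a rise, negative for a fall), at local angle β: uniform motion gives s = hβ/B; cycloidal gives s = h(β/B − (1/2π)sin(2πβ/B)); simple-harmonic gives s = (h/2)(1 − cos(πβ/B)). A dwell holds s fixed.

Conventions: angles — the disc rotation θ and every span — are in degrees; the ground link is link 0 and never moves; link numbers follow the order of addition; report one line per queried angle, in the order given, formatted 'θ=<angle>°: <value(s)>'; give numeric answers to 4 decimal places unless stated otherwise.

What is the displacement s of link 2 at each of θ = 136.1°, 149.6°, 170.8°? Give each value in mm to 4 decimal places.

seg 1 [0°–40.5°] cycloidal, h=28: full span → s += 28 → s = 28.0000
seg 2 [40.5°–132.3°] simple-harmonic, h=12: full span → s += 12 → s = 40.0000
seg 3 [132.3°–186.8°] simple-harmonic, h=-20: θ=136.1° here. β=3.8, B=54.5. -20/2·(1 − cos(π·0.0697)) = -0.2389 → s = 39.7611
seg 3 [132.3°–186.8°] simple-harmonic, h=-20: θ=149.6° here. β=17.3, B=54.5. -20/2·(1 − cos(π·0.3174)) = -4.5738 → s = 35.4262
seg 3 [132.3°–186.8°] simple-harmonic, h=-20: θ=170.8° here. β=38.5, B=54.5. -20/2·(1 − cos(π·0.7064)) = -16.0399 → s = 23.9601

θ=136.1°: 39.7611
θ=149.6°: 35.4262
θ=170.8°: 23.9601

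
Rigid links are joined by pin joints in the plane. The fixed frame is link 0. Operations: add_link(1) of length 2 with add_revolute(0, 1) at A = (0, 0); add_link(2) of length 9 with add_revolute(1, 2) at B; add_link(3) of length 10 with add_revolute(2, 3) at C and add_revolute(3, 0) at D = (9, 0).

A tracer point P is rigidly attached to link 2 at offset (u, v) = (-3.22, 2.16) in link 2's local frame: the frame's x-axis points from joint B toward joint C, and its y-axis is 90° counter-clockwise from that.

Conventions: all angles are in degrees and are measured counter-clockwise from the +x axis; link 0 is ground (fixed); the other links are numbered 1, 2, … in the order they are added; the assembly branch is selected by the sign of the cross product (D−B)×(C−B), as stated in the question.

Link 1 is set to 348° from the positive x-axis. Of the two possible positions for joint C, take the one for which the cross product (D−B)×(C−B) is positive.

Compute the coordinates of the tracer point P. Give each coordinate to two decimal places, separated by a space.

A=(0,0), D=(9.00,0)
B = A + 2.00·(cos348°, sin348°) = (1.9563, -0.4158)
|BD| = 7.0560
circle(B,9.00) ∩ circle(D,10.00): a=2.1816, h=8.7316
  candidates: C₊=(3.6195,8.4292) cross=61.610; C₋=(4.6487,-9.0037) cross=-61.610
  branch + wants cross > 0 → take C=(3.6195,8.4292) (cross=61.610)
ex = (C−B)/|BC| = (0.1848,0.9828); ey = (-0.9828,0.1848)
P = B + -3.22·ex + 2.16·ey = (-0.7616,-3.1812)

-0.76 -3.18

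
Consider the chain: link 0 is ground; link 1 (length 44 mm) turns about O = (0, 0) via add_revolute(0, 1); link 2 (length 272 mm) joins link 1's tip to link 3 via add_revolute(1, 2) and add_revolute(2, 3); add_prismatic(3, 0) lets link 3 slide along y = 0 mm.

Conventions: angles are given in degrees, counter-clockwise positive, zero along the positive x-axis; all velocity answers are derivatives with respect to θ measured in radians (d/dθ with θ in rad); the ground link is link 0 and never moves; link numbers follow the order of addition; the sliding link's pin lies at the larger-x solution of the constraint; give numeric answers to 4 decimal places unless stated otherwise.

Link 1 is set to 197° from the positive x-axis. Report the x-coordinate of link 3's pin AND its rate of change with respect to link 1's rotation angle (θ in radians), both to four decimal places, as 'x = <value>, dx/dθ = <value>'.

geometry: r = 44 mm, L = 272 mm, e = 0 mm
crank pin P = (r cos θ, r sin θ) = (-42.077409, -12.864355)
h = r sin θ − e = -12.864355 − 0 = -12.864355
x = r cos θ + √(L² − h²) = -42.077409 + 271.695617 = 229.618208
dx/dθ = −r sin θ − h·r cos θ/√(L² − h²) (θ in radians; h = -12.864355) = 10.872057

x = 229.6182, dx/dθ = 10.8721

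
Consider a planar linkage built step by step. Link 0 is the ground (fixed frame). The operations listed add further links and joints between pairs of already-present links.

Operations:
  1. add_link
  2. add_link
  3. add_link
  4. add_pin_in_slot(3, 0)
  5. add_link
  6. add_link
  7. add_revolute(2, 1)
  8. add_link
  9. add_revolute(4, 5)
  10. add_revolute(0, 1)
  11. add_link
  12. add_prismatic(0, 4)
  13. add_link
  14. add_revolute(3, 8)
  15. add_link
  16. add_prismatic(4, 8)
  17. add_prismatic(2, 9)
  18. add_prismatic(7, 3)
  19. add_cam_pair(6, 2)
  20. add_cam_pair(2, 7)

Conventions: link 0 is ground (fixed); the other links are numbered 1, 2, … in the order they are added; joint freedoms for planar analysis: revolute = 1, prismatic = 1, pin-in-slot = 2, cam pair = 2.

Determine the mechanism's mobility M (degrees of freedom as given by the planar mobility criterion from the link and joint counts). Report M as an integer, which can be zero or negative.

(L,J1,J2)=(1,0,0); link0 fixed
link1: (2,0,0)
link2: (3,0,0)
link3: (4,0,0)
PS 3-0 [J2]: (4,0,1)
link4: (5,0,1)
link5: (6,0,1)
R 2-1 [J1]: (6,1,1)
link6: (7,1,1)
R 4-5 [J1]: (7,2,1)
R 0-1 [J1]: (7,3,1)
link7: (8,3,1)
P 0-4 [J1]: (8,4,1)
link8: (9,4,1)
R 3-8 [J1]: (9,5,1)
link9: (10,5,1)
P 4-8 [J1]: (10,6,1)
P 2-9 [J1]: (10,7,1)
P 7-3 [J1]: (10,8,1)
C 6-2 [J2]: (10,8,2)
C 2-7 [J2]: (10,8,3)
Grübler: 3·9 − 2·8 − 3 = 8

M = 8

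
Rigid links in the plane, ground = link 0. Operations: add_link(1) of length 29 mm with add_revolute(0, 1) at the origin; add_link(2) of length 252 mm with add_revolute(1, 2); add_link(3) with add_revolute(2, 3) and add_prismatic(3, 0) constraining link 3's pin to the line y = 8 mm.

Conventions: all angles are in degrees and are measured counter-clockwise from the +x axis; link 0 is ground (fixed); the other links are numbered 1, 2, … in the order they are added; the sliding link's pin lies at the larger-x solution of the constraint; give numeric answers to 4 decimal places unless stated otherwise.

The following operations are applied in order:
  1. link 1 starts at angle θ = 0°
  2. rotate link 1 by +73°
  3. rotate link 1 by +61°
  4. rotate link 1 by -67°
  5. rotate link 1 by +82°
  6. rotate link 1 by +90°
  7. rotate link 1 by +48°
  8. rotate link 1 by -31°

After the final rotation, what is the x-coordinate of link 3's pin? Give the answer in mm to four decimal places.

geometry: r = 29 mm, L = 252 mm, e = 8 mm; θ starts at 0°
rotate link 1 by +73°: θ ← 0° +73° = 73°
rotate link 1 by +61°: θ ← 73° +61° = 134°
rotate link 1 by -67°: θ ← 134° -67° = 67°
rotate link 1 by +82°: θ ← 67° +82° = 149°
rotate link 1 by +90°: θ ← 149° +90° = 239°
rotate link 1 by +48°: θ ← 239° +48° = 287°
rotate link 1 by -31°: θ ← 287° -31° = 256°
crank pin P = (r cos θ, r sin θ) = (-7.015735, -28.138576)
h = r sin θ − e = -28.138576 − 8 = -36.138576
x = r cos θ + √(L² − h²) = -7.015735 + 249.395275 = 242.379540

242.3795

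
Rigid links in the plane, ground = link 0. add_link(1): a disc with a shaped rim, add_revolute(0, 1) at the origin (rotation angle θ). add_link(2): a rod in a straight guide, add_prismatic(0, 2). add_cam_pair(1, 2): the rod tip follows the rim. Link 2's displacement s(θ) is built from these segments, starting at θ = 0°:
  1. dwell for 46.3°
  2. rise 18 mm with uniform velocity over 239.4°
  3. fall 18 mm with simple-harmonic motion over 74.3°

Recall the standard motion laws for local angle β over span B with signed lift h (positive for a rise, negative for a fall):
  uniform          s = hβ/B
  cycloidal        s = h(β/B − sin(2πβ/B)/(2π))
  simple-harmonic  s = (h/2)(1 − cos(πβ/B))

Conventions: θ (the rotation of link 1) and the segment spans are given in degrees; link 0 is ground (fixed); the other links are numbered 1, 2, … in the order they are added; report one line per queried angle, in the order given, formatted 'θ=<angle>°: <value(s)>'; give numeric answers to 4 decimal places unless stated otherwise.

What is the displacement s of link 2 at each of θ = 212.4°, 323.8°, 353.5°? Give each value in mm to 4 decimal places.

segment 1 (0° to 46.3°, dwell): s unchanged at 0.0000
θ = 212.4° falls in segment 2 (46.3° to 285.7°, uniform, h = 18): β = 212.4 − 46.3 = 166.1°, B = 239.4°; Δs = 18·166.1/239.4 = 12.4887; s = 0.0000 + 12.4887 = 12.4887
segment 2 (46.3° to 285.7°, uniform, h = 18) is passed completely: s = 0.0000 + (18) = 18.0000
θ = 323.8° falls in segment 3 (285.7° to 360°, simple-harmonic, h = -18): β = 323.8 − 285.7 = 38.1°, B = 74.3°; Δs = -18/2·(1 − cos(π·0.5128)) = -9.3614; s = 18.0000 − 9.3614 = 8.6386
θ = 353.5° falls in segment 3 (285.7° to 360°, simple-harmonic, h = -18): β = 353.5 − 285.7 = 67.8°, B = 74.3°; Δs = -18/2·(1 − cos(π·0.9125)) = -17.6622; s = 18.0000 − 17.6622 = 0.3378

θ=212.4°: 12.4887
θ=323.8°: 8.6386
θ=353.5°: 0.3378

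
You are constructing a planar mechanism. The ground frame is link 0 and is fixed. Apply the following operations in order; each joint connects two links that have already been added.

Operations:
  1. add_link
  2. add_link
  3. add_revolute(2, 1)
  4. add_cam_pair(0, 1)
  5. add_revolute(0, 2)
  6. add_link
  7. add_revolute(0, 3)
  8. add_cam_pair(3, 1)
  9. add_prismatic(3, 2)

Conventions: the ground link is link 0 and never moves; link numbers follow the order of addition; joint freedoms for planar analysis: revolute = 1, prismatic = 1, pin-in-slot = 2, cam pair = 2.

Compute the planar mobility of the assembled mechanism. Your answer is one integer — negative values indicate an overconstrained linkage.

(L,J1,J2)=(1,0,0); link0 fixed
link1: (2,0,0)
link2: (3,0,0)
R 2-1 [J1]: (3,1,0)
C 0-1 [J2]: (3,1,1)
R 0-2 [J1]: (3,2,1)
link3: (4,2,1)
R 0-3 [J1]: (4,3,1)
C 3-1 [J2]: (4,3,2)
P 3-2 [J1]: (4,4,2)
Grübler: 3·3 − 2·4 − 2 = -1

M = -1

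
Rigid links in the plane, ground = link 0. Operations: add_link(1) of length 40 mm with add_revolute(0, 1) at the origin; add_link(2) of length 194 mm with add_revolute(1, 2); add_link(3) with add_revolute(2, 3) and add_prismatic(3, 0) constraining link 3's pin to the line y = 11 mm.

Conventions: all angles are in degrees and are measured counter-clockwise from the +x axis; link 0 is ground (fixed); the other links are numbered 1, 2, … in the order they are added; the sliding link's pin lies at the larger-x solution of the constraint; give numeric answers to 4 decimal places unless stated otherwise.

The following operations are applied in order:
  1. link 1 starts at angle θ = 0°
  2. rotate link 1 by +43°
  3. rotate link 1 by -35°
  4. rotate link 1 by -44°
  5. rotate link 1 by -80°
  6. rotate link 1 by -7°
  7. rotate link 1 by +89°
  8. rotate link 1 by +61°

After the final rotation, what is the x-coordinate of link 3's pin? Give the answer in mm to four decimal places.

geometry: r = 40 mm, L = 194 mm, e = 11 mm; θ starts at 0°
rotate link 1 by +43°: θ ← 0° +43° = 43°
rotate link 1 by -35°: θ ← 43° -35° = 8°
rotate link 1 by -44°: θ ← 8° -44° = -36°
rotate link 1 by -80°: θ ← -36° -80° = -116°
rotate link 1 by -7°: θ ← -116° -7° = -123°
rotate link 1 by +89°: θ ← -123° +89° = -34°
rotate link 1 by +61°: θ ← -34° +61° = 27°
crank pin P = (r cos θ, r sin θ) = (35.640261, 18.159620)
h = r sin θ − e = 18.159620 − 11 = 7.159620
x = r cos θ + √(L² − h²) = 35.640261 + 193.867841 = 229.508102

229.5081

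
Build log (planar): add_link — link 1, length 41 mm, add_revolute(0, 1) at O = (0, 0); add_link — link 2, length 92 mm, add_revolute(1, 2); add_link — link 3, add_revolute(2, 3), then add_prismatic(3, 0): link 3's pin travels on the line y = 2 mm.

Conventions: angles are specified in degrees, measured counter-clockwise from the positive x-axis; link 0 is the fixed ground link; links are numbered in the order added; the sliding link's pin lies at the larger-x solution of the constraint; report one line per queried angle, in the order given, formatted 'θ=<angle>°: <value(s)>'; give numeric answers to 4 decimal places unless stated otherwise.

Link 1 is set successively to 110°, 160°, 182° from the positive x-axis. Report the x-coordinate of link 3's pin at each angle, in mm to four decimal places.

geometry: r = 41 mm, L = 92 mm, e = 2 mm
θ=110°: crank pin P = (r cos θ, r sin θ) = (-14.022826, 38.527397)
θ=110°: h = r sin θ − e = 38.527397 − 2 = 36.527397
θ=110°: x = r cos θ + √(L² − h²) = -14.022826 + 84.437842 = 70.415017
θ=160°: crank pin P = (r cos θ, r sin θ) = (-38.527397, 14.022826)
θ=160°: h = r sin θ − e = 14.022826 − 2 = 12.022826
θ=160°: x = r cos θ + √(L² − h²) = -38.527397 + 91.211028 = 52.683631
θ=182°: crank pin P = (r cos θ, r sin θ) = (-40.975024, -1.430879)
θ=182°: h = r sin θ − e = -1.430879 − 2 = -3.430879
θ=182°: x = r cos θ + √(L² − h²) = -40.975024 + 91.936005 = 50.960981

θ=110°: 70.4150
θ=160°: 52.6836
θ=182°: 50.9610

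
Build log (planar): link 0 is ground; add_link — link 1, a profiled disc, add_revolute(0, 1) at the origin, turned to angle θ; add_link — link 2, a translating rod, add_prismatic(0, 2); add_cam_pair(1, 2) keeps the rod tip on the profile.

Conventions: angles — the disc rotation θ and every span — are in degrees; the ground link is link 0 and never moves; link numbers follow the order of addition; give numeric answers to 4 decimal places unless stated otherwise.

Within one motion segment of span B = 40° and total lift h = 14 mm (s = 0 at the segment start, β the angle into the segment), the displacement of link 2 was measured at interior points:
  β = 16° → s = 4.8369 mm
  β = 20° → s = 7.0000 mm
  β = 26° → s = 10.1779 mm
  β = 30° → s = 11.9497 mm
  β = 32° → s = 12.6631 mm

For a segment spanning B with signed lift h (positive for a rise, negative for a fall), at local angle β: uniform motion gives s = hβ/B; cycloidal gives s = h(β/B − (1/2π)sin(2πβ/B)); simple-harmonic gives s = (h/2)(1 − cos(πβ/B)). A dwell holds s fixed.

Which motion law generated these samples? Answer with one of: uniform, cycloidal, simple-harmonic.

candidates at β/B = r: uniform s = h·r (linear in β); cycloidal s = h·(r − sin(2πr)/(2π)); simple-harmonic s = (h/2)(1 − cos(πr))
β=16°: printed 4.8369 | uniform 5.6000, cycloidal 4.2903, simple-harmonic 4.8369
β=20°: printed 7.0000 | uniform 7.0000, cycloidal 7.0000, simple-harmonic 7.0000
β=26°: printed 10.1779 | uniform 9.1000, cycloidal 10.9026, simple-harmonic 10.1779
β=30°: printed 11.9497 | uniform 10.5000, cycloidal 12.7282, simple-harmonic 11.9497
β=32°: printed 12.6631 | uniform 11.2000, cycloidal 13.3191, simple-harmonic 12.6631
only one law matches every sample → simple-harmonic

simple-harmonic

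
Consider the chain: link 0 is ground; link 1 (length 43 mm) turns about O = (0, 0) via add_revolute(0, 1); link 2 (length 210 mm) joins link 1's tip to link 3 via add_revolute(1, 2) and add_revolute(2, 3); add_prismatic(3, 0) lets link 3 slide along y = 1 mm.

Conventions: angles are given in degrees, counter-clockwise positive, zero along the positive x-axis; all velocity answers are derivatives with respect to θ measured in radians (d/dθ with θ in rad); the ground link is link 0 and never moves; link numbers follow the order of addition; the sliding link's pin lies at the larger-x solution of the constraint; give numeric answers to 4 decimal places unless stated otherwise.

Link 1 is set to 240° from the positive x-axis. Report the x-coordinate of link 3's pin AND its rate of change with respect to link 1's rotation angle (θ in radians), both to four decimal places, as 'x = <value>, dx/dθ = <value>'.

geometry: r = 43 mm, L = 210 mm, e = 1 mm
crank pin P = (r cos θ, r sin θ) = (-21.500000, -37.239092)
h = r sin θ − e = -37.239092 − 1 = -38.239092
x = r cos θ + √(L² − h²) = -21.500000 + 206.489157 = 184.989157
dx/dθ = −r sin θ − h·r cos θ/√(L² − h²) (θ in radians; h = -38.239092) = 33.257573

x = 184.9892, dx/dθ = 33.2576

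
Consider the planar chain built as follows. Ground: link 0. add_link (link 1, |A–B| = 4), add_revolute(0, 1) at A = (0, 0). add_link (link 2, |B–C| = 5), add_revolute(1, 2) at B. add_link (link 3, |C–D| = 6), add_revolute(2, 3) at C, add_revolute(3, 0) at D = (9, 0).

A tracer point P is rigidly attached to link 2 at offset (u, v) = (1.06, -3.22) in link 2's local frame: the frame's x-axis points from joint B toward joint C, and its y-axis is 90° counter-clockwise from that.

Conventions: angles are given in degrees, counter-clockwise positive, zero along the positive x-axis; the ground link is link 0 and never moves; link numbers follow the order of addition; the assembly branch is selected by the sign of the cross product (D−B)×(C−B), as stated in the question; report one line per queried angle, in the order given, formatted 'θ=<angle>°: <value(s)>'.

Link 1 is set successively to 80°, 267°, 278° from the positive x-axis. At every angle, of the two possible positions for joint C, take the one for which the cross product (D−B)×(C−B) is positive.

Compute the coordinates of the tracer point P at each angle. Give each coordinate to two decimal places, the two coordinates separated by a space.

A=(0,0), D=(9.00,0)
θ=80°: B = A + 4.00·(cos80°, sin80°) = (0.6946, 3.9392)
θ=80°: |BD| = 9.1922
θ=80°: circle(B,5.00) ∩ circle(D,6.00): a=3.9978, h=3.0029
θ=80°:   candidates: C₊=(5.5936,4.9393) cross=27.604; C₋=(3.0198,-0.4872) cross=-27.604
θ=80°:   branch + wants cross > 0 → take C=(5.5936,4.9393) (cross=27.604)
θ=80°: ex = (C−B)/|BC| = (0.9798,0.2000); ey = (-0.2000,0.9798)
θ=80°: P = B + 1.06·ex + -3.22·ey = (2.3772,0.9963)
θ=267°: B = A + 4.00·(cos267°, sin267°) = (-0.2093, -3.9945)
θ=267°: |BD| = 10.0383
θ=267°: circle(B,5.00) ∩ circle(D,6.00): a=4.4713, h=2.2378
θ=267°:   candidates: C₊=(3.0022,-0.1623) cross=22.464; C₋=(4.7832,-4.2683) cross=-22.464
θ=267°:   branch + wants cross > 0 → take C=(3.0022,-0.1623) (cross=22.464)
θ=267°: ex = (C−B)/|BC| = (0.6423,0.7664); ey = (-0.7664,0.6423)
θ=267°: P = B + 1.06·ex + -3.22·ey = (2.9395,-5.2503)
θ=278°: B = A + 4.00·(cos278°, sin278°) = (0.5567, -3.9611)
θ=278°: |BD| = 9.3263
θ=278°: circle(B,5.00) ∩ circle(D,6.00): a=4.0734, h=2.8995
θ=278°:   candidates: C₊=(3.0130,0.3940) cross=27.042; C₋=(5.4759,-4.8560) cross=-27.042
θ=278°:   branch + wants cross > 0 → take C=(3.0130,0.3940) (cross=27.042)
θ=278°: ex = (C−B)/|BC| = (0.4913,0.8710); ey = (-0.8710,0.4913)
θ=278°: P = B + 1.06·ex + -3.22·ey = (3.8821,-4.6196)

θ=80°: 2.38 1.00
θ=267°: 2.94 -5.25
θ=278°: 3.88 -4.62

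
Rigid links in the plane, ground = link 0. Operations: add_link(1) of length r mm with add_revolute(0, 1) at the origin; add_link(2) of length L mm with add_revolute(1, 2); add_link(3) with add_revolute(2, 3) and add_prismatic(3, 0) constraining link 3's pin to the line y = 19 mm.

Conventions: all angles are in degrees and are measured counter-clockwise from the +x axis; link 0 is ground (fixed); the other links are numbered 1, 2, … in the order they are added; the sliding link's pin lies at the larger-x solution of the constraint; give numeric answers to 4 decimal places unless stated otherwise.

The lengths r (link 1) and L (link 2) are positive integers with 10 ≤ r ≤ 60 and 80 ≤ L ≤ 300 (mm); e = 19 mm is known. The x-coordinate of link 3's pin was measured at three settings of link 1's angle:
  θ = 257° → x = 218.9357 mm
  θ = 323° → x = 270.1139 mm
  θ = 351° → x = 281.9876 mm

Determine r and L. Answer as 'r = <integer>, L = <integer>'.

constraint per measurement: (x − r cos θ)² + (r sin θ − e)² = L²
subtracting the θ₁ and θ₂ equations cancels the r² and L² terms:
r = (x₁² − x₂²) / (2[(x₁cos θ₁ + e sin θ₁) − (x₂cos θ₂ + e sin θ₂)]) = 46.0000 → r = 46
L² = (x₁ − r cos θ₁)² + (r sin θ₁ − e)² = 56644.0227 → L = 238.0000 → L = 238
check at θ₃=351°: x = 281.9876 (printed 281.9876) ✓

r = 46, L = 238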